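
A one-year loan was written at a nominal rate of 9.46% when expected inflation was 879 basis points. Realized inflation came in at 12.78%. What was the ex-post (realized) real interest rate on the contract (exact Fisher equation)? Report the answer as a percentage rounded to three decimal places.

Ex-post: (1 + 0.0946)/(1 + 0.1278) − 1 = -2.9438%
So the realized real rate is -2.944%.

-2.944%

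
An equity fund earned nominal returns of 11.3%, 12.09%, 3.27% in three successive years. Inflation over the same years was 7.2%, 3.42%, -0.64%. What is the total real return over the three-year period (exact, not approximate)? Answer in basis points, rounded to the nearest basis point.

1696 basis points

Nominal growth factor = 1.1130 × 1.1209 × 1.0327 = 1.288357
Price-level growth factor = 1.0720 × 1.0342 × 0.9936 = 1.101567
Real growth factor = 1.288357 / 1.101567 = 1.169568
Total real return = 1.169568 − 1 → 1696 basis points.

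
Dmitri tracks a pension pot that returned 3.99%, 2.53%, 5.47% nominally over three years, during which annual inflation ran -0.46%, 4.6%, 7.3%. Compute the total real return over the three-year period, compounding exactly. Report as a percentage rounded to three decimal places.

0.657%

Nominal growth factor = 1.0399 × 1.0253 × 1.0547 = 1.124531
Price-level growth factor = 0.9954 × 1.0460 × 1.0730 = 1.117195
Real growth factor = 1.124531 / 1.117195 = 1.006566
Total real return = 1.006566 − 1 → 0.657%.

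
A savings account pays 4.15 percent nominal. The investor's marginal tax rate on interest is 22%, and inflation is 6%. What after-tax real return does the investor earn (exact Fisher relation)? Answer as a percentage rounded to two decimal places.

After-tax nominal return = 4.15% × (1 − 0.22) = 3.2370%.
1 + r = 1.03237 / 1.06000 = 0.973934
After-tax real rate = 0.973934 − 1 → -2.61%.

-2.61%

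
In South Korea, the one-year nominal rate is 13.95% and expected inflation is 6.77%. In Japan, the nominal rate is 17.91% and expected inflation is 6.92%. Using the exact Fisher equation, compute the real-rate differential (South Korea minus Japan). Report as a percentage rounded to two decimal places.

-3.55%

South Korea: (1 + 0.1395)/(1 + 0.0677) − 1 = 6.7247%
Japan: (1 + 0.1791)/(1 + 0.0692) − 1 = 10.2787%
Differential = 6.7247% − 10.2787% = -3.5540% → -3.55%.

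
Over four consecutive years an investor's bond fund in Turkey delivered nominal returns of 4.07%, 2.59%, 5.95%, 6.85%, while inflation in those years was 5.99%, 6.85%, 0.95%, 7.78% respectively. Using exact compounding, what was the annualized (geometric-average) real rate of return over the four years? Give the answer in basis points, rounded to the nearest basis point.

Compound the nominal returns: 1.0407 × 1.0259 × 1.0595 × 1.0685 = 1.20866535.
Compound inflation: 1.0599 × 1.0685 × 1.0095 × 1.0778 = 1.23220771.
Deflate: 1.20866535 / 1.23220771 = 0.98089416.
Annualized real rate = 0.98089416^(1/4) − 1 = -0.4811% → -48 basis points.

-48 basis points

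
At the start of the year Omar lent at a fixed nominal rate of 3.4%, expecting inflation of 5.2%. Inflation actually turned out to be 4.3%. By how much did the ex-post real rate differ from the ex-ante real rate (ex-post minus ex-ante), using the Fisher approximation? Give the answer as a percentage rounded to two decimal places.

0.90%

Ex-ante: 3.4% − 5.2% = -1.800%
Ex-post: 3.4% − 4.3% = -0.900%
Difference (ex-post − ex-ante) = 0.9000% → 0.90%.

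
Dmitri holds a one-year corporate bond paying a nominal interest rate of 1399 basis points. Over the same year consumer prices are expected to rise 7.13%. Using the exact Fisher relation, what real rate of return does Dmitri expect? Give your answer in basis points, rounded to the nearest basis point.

640 basis points

By the Fisher relation, 1 + r = (1 + i)/(1 + π).
1 + r = 1.13990 / 1.07130 = 1.064034
r = 1.064034 − 1 = 6.4034%, i.e. 640 basis points.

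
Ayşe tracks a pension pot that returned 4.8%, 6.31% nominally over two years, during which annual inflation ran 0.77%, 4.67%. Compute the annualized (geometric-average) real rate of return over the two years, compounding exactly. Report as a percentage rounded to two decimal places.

Compound the nominal returns: 1.0480 × 1.0631 = 1.11412880.
Compound inflation: 1.0077 × 1.0467 = 1.05475959.
Deflate: 1.11412880 / 1.05475959 = 1.05628696.
Annualized real rate = 1.05628696^(1/2) − 1 = 2.7758% → 2.78%.

2.78%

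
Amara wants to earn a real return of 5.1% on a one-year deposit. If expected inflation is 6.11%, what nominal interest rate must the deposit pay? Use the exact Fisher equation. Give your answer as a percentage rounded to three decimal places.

11.522%

(1 + i) = (1 + r)(1 + π) = 1.05100 × 1.06110 = 1.1152161
i = 1.1152161 − 1, so the required nominal rate is 11.522%.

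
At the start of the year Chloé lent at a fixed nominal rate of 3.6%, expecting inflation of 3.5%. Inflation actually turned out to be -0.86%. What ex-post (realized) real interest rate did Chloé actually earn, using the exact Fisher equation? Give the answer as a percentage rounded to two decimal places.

4.50%

Ex-post: (1 + 0.0360)/(1 − 0.0086) − 1 = 4.4987%
So the realized real rate is 4.50%.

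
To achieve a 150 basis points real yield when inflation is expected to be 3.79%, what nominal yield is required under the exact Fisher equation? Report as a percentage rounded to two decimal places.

(1 + i) = (1 + r)(1 + π) = 1.01500 × 1.03790 = 1.0534685
i = 1.0534685 − 1, so the required nominal rate is 5.35%.

5.35%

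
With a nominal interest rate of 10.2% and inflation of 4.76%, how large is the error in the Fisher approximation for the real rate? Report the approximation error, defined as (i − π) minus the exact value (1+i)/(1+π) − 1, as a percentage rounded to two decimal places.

Approximate: r ≈ 10.200% − 4.760% = 5.4400%
Exact: (1 + 0.1020)/(1 + 0.0476) − 1 = 5.1928%
Error = 5.4400% − 5.1928% = 0.2472% → 0.25%.

0.25%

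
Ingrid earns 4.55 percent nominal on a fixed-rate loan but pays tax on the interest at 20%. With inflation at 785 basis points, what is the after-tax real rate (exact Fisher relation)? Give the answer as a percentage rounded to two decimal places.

After-tax nominal return = 4.55% × (1 − 0.2) = 3.6400%.
1 + r = 1.03640 / 1.07850 = 0.960964
After-tax real rate = 0.960964 − 1 → -3.90%.

-3.90%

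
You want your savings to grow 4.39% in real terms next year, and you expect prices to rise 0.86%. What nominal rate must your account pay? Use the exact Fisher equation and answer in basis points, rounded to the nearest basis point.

(1 + i) = (1 + r)(1 + π) = 1.04390 × 1.00860 = 1.05287754
i = 1.05287754 − 1, so the required nominal rate is 529 basis points.

529 basis points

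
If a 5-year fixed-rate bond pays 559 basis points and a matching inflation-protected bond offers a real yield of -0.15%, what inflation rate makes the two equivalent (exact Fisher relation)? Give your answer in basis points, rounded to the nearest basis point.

(1 + π) = (1 + i)/(1 + r) = 1.05590 / 0.99850 = 1.057486
Break-even inflation = 1.057486 − 1 → 575 basis points.

575 basis points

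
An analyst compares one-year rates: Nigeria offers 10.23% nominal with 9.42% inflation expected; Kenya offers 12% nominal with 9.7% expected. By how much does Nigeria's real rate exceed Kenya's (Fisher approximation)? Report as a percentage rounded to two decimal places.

-1.49%

Nigeria: 10.23% − 9.42% = 0.810%
Kenya: 12% − 9.7% = 2.300%
Differential = -1.490% → -1.49%.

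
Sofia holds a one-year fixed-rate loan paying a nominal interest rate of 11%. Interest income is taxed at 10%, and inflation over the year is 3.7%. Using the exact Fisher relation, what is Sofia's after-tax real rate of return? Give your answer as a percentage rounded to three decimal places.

After-tax nominal return = 11% × (1 − 0.1) = 9.9000%.
1 + r = 1.09900 / 1.03700 = 1.059788
After-tax real rate = 1.059788 − 1 → 5.979%.

5.979%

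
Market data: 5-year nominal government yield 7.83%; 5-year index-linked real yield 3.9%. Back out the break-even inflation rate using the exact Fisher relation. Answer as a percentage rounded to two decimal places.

(1 + π) = (1 + i)/(1 + r) = 1.07830 / 1.03900 = 1.037825
Break-even inflation = 1.037825 − 1 → 3.78%.

3.78%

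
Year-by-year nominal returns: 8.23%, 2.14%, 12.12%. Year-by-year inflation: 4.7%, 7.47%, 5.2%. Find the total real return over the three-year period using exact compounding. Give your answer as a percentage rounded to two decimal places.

4.71%

Nominal growth factor = 1.0823 × 1.0214 × 1.1212 = 1.239443
Price-level growth factor = 1.0470 × 1.0747 × 1.0520 = 1.183722
Real growth factor = 1.239443 / 1.183722 = 1.047073
Total real return = 1.047073 − 1 → 4.71%.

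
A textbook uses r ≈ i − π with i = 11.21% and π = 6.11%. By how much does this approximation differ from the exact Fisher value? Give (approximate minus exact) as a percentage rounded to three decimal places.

0.294%

Approximate: r ≈ 11.210% − 6.110% = 5.1000%
Exact: (1 + 0.1121)/(1 + 0.0611) − 1 = 4.8063%
Error = 5.1000% − 4.8063% = 0.2937% → 0.294%.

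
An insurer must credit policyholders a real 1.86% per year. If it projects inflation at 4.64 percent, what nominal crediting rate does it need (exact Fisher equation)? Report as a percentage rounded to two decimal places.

(1 + i) = (1 + r)(1 + π) = 1.01860 × 1.04640 = 1.06586304
i = 1.06586304 − 1, so the required nominal rate is 6.59%.

6.59%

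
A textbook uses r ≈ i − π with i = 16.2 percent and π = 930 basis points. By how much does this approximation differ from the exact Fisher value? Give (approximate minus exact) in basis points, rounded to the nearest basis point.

59 basis points

Approximate: r ≈ 16.200% − 9.300% = 6.9000%
Exact: (1 + 0.1620)/(1 + 0.0930) − 1 = 6.3129%
Error = 6.9000% − 6.3129% = 0.5871% → 59 basis points.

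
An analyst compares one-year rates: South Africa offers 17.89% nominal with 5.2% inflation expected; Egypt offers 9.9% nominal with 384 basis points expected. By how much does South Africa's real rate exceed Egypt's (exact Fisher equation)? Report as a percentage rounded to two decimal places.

6.23%

South Africa: (1 + 0.1789)/(1 + 0.0520) − 1 = 12.0627%
Egypt: (1 + 0.0990)/(1 + 0.0384) − 1 = 5.8359%
Differential = 12.0627% − 5.8359% = 6.2268% → 6.23%.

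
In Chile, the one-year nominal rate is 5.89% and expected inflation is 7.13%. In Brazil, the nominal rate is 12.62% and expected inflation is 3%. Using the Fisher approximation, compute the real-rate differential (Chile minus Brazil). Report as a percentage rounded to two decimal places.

-10.86%

Chile: 5.89% − 7.13% = -1.240%
Brazil: 12.62% − 3% = 9.620%
Differential = -10.860% → -10.86%.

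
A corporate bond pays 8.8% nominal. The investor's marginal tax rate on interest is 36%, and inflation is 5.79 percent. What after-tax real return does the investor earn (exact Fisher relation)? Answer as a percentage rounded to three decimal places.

After-tax nominal return = 8.8% × (1 − 0.36) = 5.6320%.
1 + r = 1.05632 / 1.05790 = 0.998506
After-tax real rate = 0.998506 − 1 → -0.149%.

-0.149%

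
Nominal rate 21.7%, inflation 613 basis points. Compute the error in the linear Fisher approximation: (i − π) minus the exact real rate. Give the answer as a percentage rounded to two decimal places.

Approximate: r ≈ 21.700% − 6.130% = 15.5700%
Exact: (1 + 0.2170)/(1 + 0.0613) − 1 = 14.6707%
Error = 15.5700% − 14.6707% = 0.8993% → 0.90%.

0.90%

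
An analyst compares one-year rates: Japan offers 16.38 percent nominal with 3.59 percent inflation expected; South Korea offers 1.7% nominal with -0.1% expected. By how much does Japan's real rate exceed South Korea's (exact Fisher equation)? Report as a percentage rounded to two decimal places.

Japan: (1 + 0.1638)/(1 + 0.0359) − 1 = 12.3468%
South Korea: (1 + 0.0170)/(1 − 0.0010) − 1 = 1.8018%
Differential = 12.3468% − 1.8018% = 10.5449% → 10.54%.

10.54%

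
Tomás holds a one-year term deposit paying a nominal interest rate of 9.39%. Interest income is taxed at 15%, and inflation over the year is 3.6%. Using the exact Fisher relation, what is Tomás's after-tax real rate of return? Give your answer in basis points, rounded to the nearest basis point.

423 basis points

After-tax nominal return = 9.39% × (1 − 0.15) = 7.9815%.
1 + r = 1.079815 / 1.03600 = 1.042292
After-tax real rate = 1.042292 − 1 → 423 basis points.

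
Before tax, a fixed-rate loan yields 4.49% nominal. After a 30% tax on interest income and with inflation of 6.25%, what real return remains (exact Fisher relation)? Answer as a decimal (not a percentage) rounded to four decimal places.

After-tax nominal return = 4.49% × (1 − 0.3) = 3.1430%.
1 + r = 1.03143 / 1.06250 = 0.970758
After-tax real rate = 0.970758 − 1 → -0.0292.

-0.0292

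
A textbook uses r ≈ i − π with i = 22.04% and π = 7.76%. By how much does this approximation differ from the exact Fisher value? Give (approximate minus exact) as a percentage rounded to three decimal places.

1.028%

Approximate: r ≈ 22.040% − 7.760% = 14.2800%
Exact: (1 + 0.2204)/(1 + 0.0776) − 1 = 13.2517%
Error = 14.2800% − 13.2517% = 1.0283% → 1.028%.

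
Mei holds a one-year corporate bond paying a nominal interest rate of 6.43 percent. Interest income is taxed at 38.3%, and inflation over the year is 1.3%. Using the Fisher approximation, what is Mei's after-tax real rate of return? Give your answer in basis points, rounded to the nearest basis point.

After-tax nominal return = 6.43% × (1 − 0.383) = 3.96731%.
r ≈ 3.96731% − 1.3% → 267 basis points.

267 basis points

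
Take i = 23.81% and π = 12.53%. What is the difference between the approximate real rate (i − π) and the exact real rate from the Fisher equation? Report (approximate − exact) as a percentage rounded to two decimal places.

Approximate: r ≈ 23.810% − 12.530% = 11.2800%
Exact: (1 + 0.2381)/(1 + 0.1253) − 1 = 10.0240%
Error = 11.2800% − 10.0240% = 1.2560% → 1.26%.

1.26%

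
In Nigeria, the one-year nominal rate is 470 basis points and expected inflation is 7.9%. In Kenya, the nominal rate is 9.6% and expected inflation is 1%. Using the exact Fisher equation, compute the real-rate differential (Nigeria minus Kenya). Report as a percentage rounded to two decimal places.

-11.48%

Nigeria: (1 + 0.0470)/(1 + 0.0790) − 1 = -2.9657%
Kenya: (1 + 0.0960)/(1 + 0.0100) − 1 = 8.5149%
Differential = -2.9657% − 8.5149% = -11.4806% → -11.48%.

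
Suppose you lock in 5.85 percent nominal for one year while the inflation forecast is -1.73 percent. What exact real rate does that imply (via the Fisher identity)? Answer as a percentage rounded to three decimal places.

1 + r = 1.05850 / 0.98270 = 1.077134
r = 1.077134 − 1 = 7.7134%, i.e. 7.713%.

7.713%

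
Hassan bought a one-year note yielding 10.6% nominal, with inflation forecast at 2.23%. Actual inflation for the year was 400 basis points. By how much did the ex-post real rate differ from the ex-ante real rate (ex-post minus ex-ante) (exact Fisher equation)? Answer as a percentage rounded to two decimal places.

Ex-ante: (1 + 0.1060)/(1 + 0.0223) − 1 = 8.1874%
Ex-post: (1 + 0.1060)/(1 + 0.0400) − 1 = 6.3462%
Difference (ex-post − ex-ante) = -1.8413% → -1.84%.

-1.84%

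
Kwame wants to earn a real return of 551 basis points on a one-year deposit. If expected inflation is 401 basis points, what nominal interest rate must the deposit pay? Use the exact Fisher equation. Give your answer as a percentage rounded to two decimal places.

(1 + i) = (1 + r)(1 + π) = 1.05510 × 1.04010 = 1.09740951
i = 1.09740951 − 1, so the required nominal rate is 9.74%.

9.74%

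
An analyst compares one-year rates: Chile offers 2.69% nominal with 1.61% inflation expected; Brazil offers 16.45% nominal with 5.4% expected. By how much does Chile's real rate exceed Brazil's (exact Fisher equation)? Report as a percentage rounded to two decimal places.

Chile: (1 + 0.0269)/(1 + 0.0161) − 1 = 1.0629%
Brazil: (1 + 0.1645)/(1 + 0.0540) − 1 = 10.4839%
Differential = 1.0629% − 10.4839% = -9.4210% → -9.42%.

-9.42%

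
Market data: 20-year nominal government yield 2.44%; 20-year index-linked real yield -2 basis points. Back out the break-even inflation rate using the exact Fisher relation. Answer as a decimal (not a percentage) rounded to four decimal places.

(1 + π) = (1 + i)/(1 + r) = 1.02440 / 0.99980 = 1.024605
Break-even inflation = 1.024605 − 1 → 0.0246.

0.0246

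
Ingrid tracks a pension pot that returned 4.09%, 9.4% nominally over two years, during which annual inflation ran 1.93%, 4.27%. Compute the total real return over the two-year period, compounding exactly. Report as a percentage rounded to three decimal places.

Compound the nominal returns: 1.0409 × 1.0940 = 1.138745.
Compound inflation: 1.0193 × 1.0427 = 1.062824.
Deflate: 1.138745 / 1.062824 = 1.071433.
Total real return = 1.071433 − 1 → 7.143%.

7.143%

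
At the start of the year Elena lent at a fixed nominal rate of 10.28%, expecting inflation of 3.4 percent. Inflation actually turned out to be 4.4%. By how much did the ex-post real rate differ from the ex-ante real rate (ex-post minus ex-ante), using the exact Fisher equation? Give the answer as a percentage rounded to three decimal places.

-1.022%

Ex-ante: (1 + 0.1028)/(1 + 0.0340) − 1 = 6.6538%
Ex-post: (1 + 0.1028)/(1 + 0.0440) − 1 = 5.6322%
Difference (ex-post − ex-ante) = -1.0216% → -1.022%.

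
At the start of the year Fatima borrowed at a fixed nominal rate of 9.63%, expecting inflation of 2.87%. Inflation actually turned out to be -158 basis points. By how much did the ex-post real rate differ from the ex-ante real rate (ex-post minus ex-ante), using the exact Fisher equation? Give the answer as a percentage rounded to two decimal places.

Ex-ante: (1 + 0.0963)/(1 + 0.0287) − 1 = 6.5714%
Ex-post: (1 + 0.0963)/(1 − 0.0158) − 1 = 11.3900%
Difference (ex-post − ex-ante) = 4.8186% → 4.82%.

4.82%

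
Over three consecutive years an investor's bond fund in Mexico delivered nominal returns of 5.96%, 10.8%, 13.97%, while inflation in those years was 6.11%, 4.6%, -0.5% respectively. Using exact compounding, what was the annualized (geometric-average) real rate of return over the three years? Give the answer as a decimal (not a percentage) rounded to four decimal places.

Compound the nominal returns: 1.0596 × 1.1080 × 1.1397 = 1.33804974.
Compound inflation: 1.0611 × 1.0460 × 0.9950 = 1.10436105.
Deflate: 1.33804974 / 1.10436105 = 1.21160534.
Annualized real rate = 1.21160534^(1/3) − 1 = 6.6073% → 0.0661.

0.0661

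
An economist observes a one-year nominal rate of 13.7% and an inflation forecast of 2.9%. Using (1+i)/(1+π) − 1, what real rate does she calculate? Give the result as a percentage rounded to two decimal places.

By the Fisher identity, 1 + r = (1 + i)/(1 + π).
1 + r = 1.13700 / 1.02900 = 1.104956
r = 1.104956 − 1 = 10.4956%, i.e. 10.50%.

10.50%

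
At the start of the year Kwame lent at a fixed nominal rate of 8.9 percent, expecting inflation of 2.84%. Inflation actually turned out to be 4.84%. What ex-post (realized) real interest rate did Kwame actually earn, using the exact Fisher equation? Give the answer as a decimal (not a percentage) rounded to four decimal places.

0.0387

Ex-post: (1 + 0.0890)/(1 + 0.0484) − 1 = 3.8726%
So the realized real rate is 0.0387.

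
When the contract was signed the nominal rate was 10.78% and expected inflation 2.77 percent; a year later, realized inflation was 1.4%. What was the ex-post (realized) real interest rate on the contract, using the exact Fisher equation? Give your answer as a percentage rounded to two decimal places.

9.25%

Ex-post: (1 + 0.1078)/(1 + 0.0140) − 1 = 9.2505%
So the realized real rate is 9.25%.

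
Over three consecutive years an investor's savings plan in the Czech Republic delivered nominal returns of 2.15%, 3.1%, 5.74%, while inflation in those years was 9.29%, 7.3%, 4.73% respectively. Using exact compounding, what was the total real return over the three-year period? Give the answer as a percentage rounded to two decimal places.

-9.33%

Compound the nominal returns: 1.0215 × 1.0310 × 1.0574 = 1.113618.
Compound inflation: 1.0929 × 1.0730 × 1.0473 = 1.228150.
Deflate: 1.113618 / 1.228150 = 0.906745.
Total real return = 0.906745 − 1 → -9.33%.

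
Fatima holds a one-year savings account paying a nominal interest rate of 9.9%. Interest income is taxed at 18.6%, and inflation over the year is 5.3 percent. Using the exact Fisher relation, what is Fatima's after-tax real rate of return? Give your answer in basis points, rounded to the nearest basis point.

262 basis points

After-tax nominal return = 9.9% × (1 − 0.186) = 8.0586%.
1 + r = 1.080586 / 1.05300 = 1.026198
After-tax real rate = 1.026198 − 1 → 262 basis points.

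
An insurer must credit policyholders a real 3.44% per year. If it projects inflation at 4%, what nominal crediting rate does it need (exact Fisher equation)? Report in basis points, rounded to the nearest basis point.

758 basis points

(1 + i) = (1 + r)(1 + π) = 1.03440 × 1.04000 = 1.075776
i = 1.075776 − 1, so the required nominal rate is 758 basis points.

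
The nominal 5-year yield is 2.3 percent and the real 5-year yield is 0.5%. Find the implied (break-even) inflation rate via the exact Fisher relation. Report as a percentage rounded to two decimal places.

1.79%

(1 + π) = (1 + i)/(1 + r) = 1.02300 / 1.00500 = 1.017910
Break-even inflation = 1.017910 − 1 → 1.79%.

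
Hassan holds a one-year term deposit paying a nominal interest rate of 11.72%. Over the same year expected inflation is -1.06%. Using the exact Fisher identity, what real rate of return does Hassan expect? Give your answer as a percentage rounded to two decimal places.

12.92%

By the Fisher identity, 1 + r = (1 + i)/(1 + π).
1 + r = 1.11720 / 0.98940 = 1.129169
r = 1.129169 − 1 = 12.9169%, i.e. 12.92%.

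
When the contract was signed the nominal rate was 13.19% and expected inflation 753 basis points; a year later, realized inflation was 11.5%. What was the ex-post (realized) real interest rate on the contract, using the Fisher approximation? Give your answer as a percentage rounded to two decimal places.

Ex-post: 13.19% − 11.5% = 1.690%
So the realized real rate is 1.69%.

1.69%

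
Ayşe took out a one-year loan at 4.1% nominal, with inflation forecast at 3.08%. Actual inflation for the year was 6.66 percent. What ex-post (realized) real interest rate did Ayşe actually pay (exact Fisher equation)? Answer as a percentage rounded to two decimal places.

Ex-post: (1 + 0.0410)/(1 + 0.0666) − 1 = -2.4002%
So the realized real rate is -2.40%.

-2.40%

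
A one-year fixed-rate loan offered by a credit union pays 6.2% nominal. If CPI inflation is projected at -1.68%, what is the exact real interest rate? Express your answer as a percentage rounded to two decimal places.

8.01%

By the Fisher equation, 1 + r = (1 + i)/(1 + π).
1 + r = 1.06200 / 0.98320 = 1.080146
r = 1.080146 − 1 = 8.0146%, i.e. 8.01%.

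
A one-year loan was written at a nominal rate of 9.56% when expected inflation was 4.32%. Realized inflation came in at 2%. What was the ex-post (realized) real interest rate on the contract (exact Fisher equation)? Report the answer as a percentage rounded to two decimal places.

7.41%

Ex-post: (1 + 0.0956)/(1 + 0.0200) − 1 = 7.4118%
So the realized real rate is 7.41%.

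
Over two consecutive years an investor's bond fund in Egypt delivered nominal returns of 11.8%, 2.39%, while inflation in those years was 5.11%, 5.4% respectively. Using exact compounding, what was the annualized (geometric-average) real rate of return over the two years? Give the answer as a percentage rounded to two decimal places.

1.65%

Compound the nominal returns: 1.1180 × 1.0239 = 1.14472020.
Compound inflation: 1.0511 × 1.0540 = 1.10785940.
Deflate: 1.14472020 / 1.10785940 = 1.03327209.
Annualized real rate = 1.03327209^(1/2) − 1 = 1.6500% → 1.65%.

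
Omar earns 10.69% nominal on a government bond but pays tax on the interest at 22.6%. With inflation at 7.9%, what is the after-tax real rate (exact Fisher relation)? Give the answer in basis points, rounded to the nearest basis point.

35 basis points

After-tax nominal return = 10.69% × (1 − 0.226) = 8.27406%.
1 + r = 1.0827406 / 1.07900 = 1.003467
After-tax real rate = 1.003467 − 1 → 35 basis points.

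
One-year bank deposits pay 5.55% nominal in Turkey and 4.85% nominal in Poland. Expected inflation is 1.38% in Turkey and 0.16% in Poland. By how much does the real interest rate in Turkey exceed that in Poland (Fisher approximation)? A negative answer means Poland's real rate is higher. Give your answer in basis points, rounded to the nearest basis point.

-52 basis points

Turkey: 5.55% − 1.38% = 4.170%
Poland: 4.85% − 0.16% = 4.690%
Differential = -0.520% → -52 basis points.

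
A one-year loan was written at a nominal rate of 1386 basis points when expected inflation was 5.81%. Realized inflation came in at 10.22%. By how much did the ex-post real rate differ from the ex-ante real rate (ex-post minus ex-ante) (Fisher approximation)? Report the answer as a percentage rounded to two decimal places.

Ex-ante: 13.86% − 5.81% = 8.050%
Ex-post: 13.86% − 10.22% = 3.640%
Difference (ex-post − ex-ante) = -4.4100% → -4.41%.

-4.41%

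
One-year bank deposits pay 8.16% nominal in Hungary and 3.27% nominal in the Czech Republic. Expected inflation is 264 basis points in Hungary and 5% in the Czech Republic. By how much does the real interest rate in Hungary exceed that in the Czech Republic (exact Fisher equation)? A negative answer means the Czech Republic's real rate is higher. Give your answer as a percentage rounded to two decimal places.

Hungary: (1 + 0.0816)/(1 + 0.0264) − 1 = 5.3780%
The Czech Republic: (1 + 0.0327)/(1 + 0.0500) − 1 = -1.6476%
Differential = 5.3780% − (-1.6476%) = 7.0256% → 7.03%.

7.03%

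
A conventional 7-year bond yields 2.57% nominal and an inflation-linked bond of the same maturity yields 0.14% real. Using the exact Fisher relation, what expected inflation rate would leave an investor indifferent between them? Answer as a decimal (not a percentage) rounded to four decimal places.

0.0243

(1 + π) = (1 + i)/(1 + r) = 1.02570 / 1.00140 = 1.024266
Break-even inflation = 1.024266 − 1 → 0.0243.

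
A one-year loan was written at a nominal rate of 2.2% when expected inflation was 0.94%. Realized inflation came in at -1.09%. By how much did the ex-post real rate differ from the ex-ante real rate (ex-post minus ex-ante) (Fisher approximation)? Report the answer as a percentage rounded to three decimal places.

2.030%

Ex-ante: 2.2% − 0.94% = 1.260%
Ex-post: 2.2% − (-1.09%) = 3.290%
Difference (ex-post − ex-ante) = 2.0300% → 2.030%.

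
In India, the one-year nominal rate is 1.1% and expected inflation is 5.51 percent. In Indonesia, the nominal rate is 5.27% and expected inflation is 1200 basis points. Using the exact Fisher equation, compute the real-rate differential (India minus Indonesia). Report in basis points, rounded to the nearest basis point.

India: (1 + 0.0110)/(1 + 0.0551) − 1 = -4.1797%
Indonesia: (1 + 0.0527)/(1 + 0.1200) − 1 = -6.0089%
Differential = -4.1797% − (-6.0089%) = 1.8292% → 183 basis points.

183 basis points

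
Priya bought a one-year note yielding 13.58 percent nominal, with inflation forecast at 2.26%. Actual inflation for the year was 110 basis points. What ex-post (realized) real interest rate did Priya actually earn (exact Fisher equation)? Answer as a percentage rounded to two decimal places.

12.34%

Ex-post: (1 + 0.1358)/(1 + 0.0110) − 1 = 12.3442%
So the realized real rate is 12.34%.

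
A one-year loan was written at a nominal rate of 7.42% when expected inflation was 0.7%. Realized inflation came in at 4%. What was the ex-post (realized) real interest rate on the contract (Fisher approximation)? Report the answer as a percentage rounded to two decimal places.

3.42%

Ex-post: 7.42% − 4% = 3.420%
So the realized real rate is 3.42%.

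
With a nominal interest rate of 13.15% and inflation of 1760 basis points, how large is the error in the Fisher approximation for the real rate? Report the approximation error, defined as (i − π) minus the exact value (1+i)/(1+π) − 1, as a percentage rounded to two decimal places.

-0.67%

Approximate: r ≈ 13.150% − 17.600% = -4.4500%
Exact: (1 + 0.1315)/(1 + 0.1760) − 1 = -3.7840%
Error = -4.4500% − (-3.7840%) = -0.6660% → -0.67%.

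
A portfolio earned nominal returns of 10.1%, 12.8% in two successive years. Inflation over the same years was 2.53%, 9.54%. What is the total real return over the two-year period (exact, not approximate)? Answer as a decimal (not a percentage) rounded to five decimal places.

0.10579

Compound the nominal returns: 1.1010 × 1.1280 = 1.241928.
Compound inflation: 1.0253 × 1.0954 = 1.123114.
Deflate: 1.241928 / 1.123114 = 1.105790.
Total real return = 1.105790 − 1 → 0.10579.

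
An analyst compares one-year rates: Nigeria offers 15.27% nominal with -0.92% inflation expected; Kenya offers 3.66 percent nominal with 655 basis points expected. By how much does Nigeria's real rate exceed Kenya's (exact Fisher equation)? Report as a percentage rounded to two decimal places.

Nigeria: (1 + 0.1527)/(1 − 0.0092) − 1 = 16.3403%
Kenya: (1 + 0.0366)/(1 + 0.0655) − 1 = -2.7123%
Differential = 16.3403% − (-2.7123%) = 19.0527% → 19.05%.

19.05%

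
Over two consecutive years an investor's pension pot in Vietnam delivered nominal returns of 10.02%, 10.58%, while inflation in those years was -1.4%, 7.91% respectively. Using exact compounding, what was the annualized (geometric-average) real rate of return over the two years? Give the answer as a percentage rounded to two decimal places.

Nominal growth factor = 1.1002 × 1.1058 = 1.21660116
Price-level growth factor = 0.9860 × 1.0791 = 1.06399260
Real growth factor = 1.21660116 / 1.06399260 = 1.14343010
Annualized real rate = 1.14343010^(1/2) − 1 = 6.9313% → 6.93%.

6.93%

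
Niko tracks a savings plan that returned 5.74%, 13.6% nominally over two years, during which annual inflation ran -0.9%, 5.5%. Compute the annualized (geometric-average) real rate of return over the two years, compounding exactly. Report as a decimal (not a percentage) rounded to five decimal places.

0.07188

Nominal growth factor = 1.0574 × 1.1360 = 1.20120640
Price-level growth factor = 0.9910 × 1.0550 = 1.04550500
Real growth factor = 1.20120640 / 1.04550500 = 1.14892459
Annualized real rate = 1.14892459^(1/2) − 1 = 7.1879% → 0.07188.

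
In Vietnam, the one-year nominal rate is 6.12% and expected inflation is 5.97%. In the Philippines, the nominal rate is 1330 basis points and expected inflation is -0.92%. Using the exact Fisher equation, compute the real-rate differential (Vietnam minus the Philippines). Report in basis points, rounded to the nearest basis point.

-1421 basis points

Vietnam: (1 + 0.0612)/(1 + 0.0597) − 1 = 0.1415%
The Philippines: (1 + 0.1330)/(1 − 0.0092) − 1 = 14.3520%
Differential = 0.1415% − 14.3520% = -14.2105% → -1421 basis points.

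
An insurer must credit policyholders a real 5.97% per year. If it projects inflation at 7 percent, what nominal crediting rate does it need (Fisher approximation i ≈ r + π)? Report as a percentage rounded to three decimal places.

12.970%

i ≈ r + π = 5.97% + 7% = 12.970%.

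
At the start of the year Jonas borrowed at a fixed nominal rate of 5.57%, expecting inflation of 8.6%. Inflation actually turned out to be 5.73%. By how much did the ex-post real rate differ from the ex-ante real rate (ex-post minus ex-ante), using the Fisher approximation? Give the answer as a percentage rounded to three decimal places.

Ex-ante: 5.57% − 8.6% = -3.030%
Ex-post: 5.57% − 5.73% = -0.160%
Difference (ex-post − ex-ante) = 2.8700% → 2.870%.

2.870%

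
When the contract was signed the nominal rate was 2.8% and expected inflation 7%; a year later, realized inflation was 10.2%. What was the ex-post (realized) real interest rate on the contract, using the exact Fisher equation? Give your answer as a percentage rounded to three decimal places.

-6.715%

Ex-post: (1 + 0.0280)/(1 + 0.1020) − 1 = -6.7151%
So the realized real rate is -6.715%.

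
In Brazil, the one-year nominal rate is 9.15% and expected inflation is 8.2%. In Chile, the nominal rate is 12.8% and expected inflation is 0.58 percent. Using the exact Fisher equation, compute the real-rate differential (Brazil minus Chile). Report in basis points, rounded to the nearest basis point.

Brazil: (1 + 0.0915)/(1 + 0.0820) − 1 = 0.8780%
Chile: (1 + 0.1280)/(1 + 0.0058) − 1 = 12.1495%
Differential = 0.8780% − 12.1495% = -11.2715% → -1127 basis points.

-1127 basis points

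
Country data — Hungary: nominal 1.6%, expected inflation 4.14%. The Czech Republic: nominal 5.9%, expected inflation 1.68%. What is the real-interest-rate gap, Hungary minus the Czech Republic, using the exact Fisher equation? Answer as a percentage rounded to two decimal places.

Hungary: (1 + 0.0160)/(1 + 0.0414) − 1 = -2.4390%
The Czech Republic: (1 + 0.0590)/(1 + 0.0168) − 1 = 4.1503%
Differential = -2.4390% − 4.1503% = -6.5893% → -6.59%.

-6.59%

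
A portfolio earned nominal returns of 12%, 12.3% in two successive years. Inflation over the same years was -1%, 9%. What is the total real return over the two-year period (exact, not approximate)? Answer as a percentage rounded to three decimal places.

16.556%

Nominal growth factor = 1.1200 × 1.1230 = 1.257760
Price-level growth factor = 0.9900 × 1.0900 = 1.079100
Real growth factor = 1.257760 / 1.079100 = 1.165564
Total real return = 1.165564 − 1 → 16.556%.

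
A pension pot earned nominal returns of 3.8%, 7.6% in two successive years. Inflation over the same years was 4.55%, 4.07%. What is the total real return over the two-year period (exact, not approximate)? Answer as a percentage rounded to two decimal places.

Nominal growth factor = 1.0380 × 1.0760 = 1.116888
Price-level growth factor = 1.0455 × 1.0407 = 1.088052
Real growth factor = 1.116888 / 1.088052 = 1.026503
Total real return = 1.026503 − 1 → 2.65%.

2.65%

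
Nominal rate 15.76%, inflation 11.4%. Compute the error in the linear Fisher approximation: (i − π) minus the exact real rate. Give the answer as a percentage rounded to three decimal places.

Approximate: r ≈ 15.760% − 11.400% = 4.3600%
Exact: (1 + 0.1576)/(1 + 0.1140) − 1 = 3.9138%
Error = 4.3600% − 3.9138% = 0.4462% → 0.446%.

0.446%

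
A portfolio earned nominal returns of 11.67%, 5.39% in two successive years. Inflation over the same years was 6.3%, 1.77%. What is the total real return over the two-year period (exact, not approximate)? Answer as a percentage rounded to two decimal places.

Compound the nominal returns: 1.1167 × 1.0539 = 1.176890.
Compound inflation: 1.0630 × 1.0177 = 1.081815.
Deflate: 1.176890 / 1.081815 = 1.087885.
Total real return = 1.087885 − 1 → 8.79%.

8.79%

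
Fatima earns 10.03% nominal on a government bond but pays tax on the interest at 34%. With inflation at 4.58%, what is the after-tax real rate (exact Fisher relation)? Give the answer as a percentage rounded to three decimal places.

After-tax nominal return = 10.03% × (1 − 0.34) = 6.6198%.
1 + r = 1.066198 / 1.04580 = 1.0195047
After-tax real rate = 1.0195047 − 1 → 1.950%.

1.950%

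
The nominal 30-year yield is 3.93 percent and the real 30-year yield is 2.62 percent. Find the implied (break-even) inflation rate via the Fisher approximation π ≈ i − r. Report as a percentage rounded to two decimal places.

π ≈ i − r = 3.93% − 2.62% → 1.31%.

1.31%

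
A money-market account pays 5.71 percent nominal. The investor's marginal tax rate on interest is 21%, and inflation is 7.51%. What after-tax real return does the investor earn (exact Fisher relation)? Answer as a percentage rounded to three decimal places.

After-tax nominal return = 5.71% × (1 − 0.21) = 4.5109%.
1 + r = 1.045109 / 1.07510 = 0.972104
After-tax real rate = 0.972104 − 1 → -2.790%.

-2.790%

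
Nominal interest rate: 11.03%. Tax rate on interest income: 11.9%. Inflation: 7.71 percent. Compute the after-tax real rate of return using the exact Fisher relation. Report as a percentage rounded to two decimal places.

1.86%

After-tax nominal return = 11.03% × (1 − 0.119) = 9.71743%.
1 + r = 1.0971743 / 1.07710 = 1.018637
After-tax real rate = 1.018637 − 1 → 1.86%.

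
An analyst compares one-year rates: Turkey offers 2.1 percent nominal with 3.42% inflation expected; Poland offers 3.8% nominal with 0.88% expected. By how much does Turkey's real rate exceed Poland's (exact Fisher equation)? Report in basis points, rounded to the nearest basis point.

-417 basis points

Turkey: (1 + 0.0210)/(1 + 0.0342) − 1 = -1.2763%
Poland: (1 + 0.0380)/(1 + 0.0088) − 1 = 2.8945%
Differential = -1.2763% − 2.8945% = -4.1709% → -417 basis points.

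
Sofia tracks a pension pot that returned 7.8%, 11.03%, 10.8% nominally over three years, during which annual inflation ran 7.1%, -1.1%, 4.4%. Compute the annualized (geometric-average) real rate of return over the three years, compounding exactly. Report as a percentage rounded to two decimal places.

Nominal growth factor = 1.0780 × 1.1103 × 1.1080 = 1.32616897
Price-level growth factor = 1.0710 × 0.9890 × 1.0440 = 1.10582464
Real growth factor = 1.32616897 / 1.10582464 = 1.19925793
Annualized real rate = 1.19925793^(1/3) − 1 = 6.2439% → 6.24%.

6.24%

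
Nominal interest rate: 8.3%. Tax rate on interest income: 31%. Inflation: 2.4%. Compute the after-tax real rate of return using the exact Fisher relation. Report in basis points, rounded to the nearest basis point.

After-tax nominal return = 8.3% × (1 − 0.31) = 5.7270%.
1 + r = 1.05727 / 1.02400 = 1.032490
After-tax real rate = 1.032490 − 1 → 325 basis points.

325 basis points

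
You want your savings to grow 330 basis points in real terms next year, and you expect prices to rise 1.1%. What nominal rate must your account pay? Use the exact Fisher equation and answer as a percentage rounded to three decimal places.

(1 + i) = (1 + r)(1 + π) = 1.03300 × 1.01100 = 1.044363
i = 1.044363 − 1, so the required nominal rate is 4.436%.

4.436%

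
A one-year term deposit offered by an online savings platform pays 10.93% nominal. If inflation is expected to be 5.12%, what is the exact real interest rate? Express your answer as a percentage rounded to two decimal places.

5.53%

By the Fisher equation, 1 + r = (1 + i)/(1 + π).
1 + r = 1.10930 / 1.05120 = 1.055270
r = 1.055270 − 1 = 5.5270%, i.e. 5.53%.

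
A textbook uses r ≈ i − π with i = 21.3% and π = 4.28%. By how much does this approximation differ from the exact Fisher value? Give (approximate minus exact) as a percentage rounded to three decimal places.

Approximate: r ≈ 21.300% − 4.280% = 17.0200%
Exact: (1 + 0.2130)/(1 + 0.0428) − 1 = 16.3214%
Error = 17.0200% − 16.3214% = 0.6986% → 0.699%.

0.699%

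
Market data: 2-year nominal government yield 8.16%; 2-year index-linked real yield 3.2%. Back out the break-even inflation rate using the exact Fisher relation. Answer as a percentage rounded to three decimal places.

(1 + π) = (1 + i)/(1 + r) = 1.08160 / 1.03200 = 1.048062
Break-even inflation = 1.048062 − 1 → 4.806%.

4.806%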